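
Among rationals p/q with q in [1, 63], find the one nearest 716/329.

Expand x = 716/329 as a continued fraction with the Euclidean algorithm:
  716 = 2*329 + 58, so a_0 = 2.
  329 = 5*58 + 39, so a_1 = 5.
  58 = 1*39 + 19, so a_2 = 1.
  39 = 2*19 + 1, so a_3 = 2.
  19 = 19*1 + 0, so a_4 = 19.
so x = [2; 5, 1, 2, 19].
Convergents (p_i = a_i*p_{i-1} + p_{i-2}, q_i = a_i*q_{i-1} + q_{i-2} with p_{-2}=0, p_{-1}=1, q_{-2}=1, q_{-1}=0), until the denominator exceeds 63:
  i=0: a_0=2, p_0 = 2*1 + 0 = 2, q_0 = 2*0 + 1 = 1.
  i=1: a_1=5, p_1 = 5*2 + 1 = 11, q_1 = 5*1 + 0 = 5.
  i=2: a_2=1, p_2 = 1*11 + 2 = 13, q_2 = 1*5 + 1 = 6.
  i=3: a_3=2, p_3 = 2*13 + 11 = 37, q_3 = 2*6 + 5 = 17.
  i=4: a_4=19, p_4 = 19*37 + 13 = 716, q_4 = 19*17 + 6 = 329.
q_4 = 329 > 63, so the last convergent with denominator <= 63 is p_3/q_3 = 37/17.
The closest fraction with denominator <= 63 is either p_3/q_3 or the intermediate fraction (k*p_3 + p_2)/(k*q_3 + q_2) with the largest k >= 1 whose denominator stays <= 63; these approach x as k grows, and every other convergent or intermediate fraction in range is farther away.
Largest k: floor((63 - q_2)/q_3) = floor((63 - 6)/17) = 3.
That gives (3*37 + 13)/(3*17 + 6) = 124/57.
Compare the errors: |x - 37/17| = |716*17 - 37*329|/(329*17) = 1/5593, and |x - 124/57| = |716*57 - 124*329|/(329*57) = 16/18753.
Cross-multiplying, 1*18753 = 18753 < 89488 = 16*5593, so 1/5593 is smaller: the convergent 37/17 is closer to x than 124/57.

37/17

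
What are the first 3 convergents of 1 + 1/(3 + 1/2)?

1/1, 4/3, 9/7

Using the convergent recurrence p_i = a_i*p_{i-1} + p_{i-2}, q_i = a_i*q_{i-1} + q_{i-2} with p_{-2}=0, p_{-1}=1, q_{-2}=1, q_{-1}=0:
  i=0: a_0=1, p_0 = 1*1 + 0 = 1, q_0 = 1*0 + 1 = 1.
  i=1: a_1=3, p_1 = 3*1 + 1 = 4, q_1 = 3*1 + 0 = 3.
  i=2: a_2=2, p_2 = 2*4 + 1 = 9, q_2 = 2*3 + 1 = 7.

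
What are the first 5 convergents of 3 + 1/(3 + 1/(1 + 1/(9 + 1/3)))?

Using the convergent recurrence p_i = a_i*p_{i-1} + p_{i-2}, q_i = a_i*q_{i-1} + q_{i-2} with p_{-2}=0, p_{-1}=1, q_{-2}=1, q_{-1}=0:
  i=0: a_0=3, p_0 = 3*1 + 0 = 3, q_0 = 3*0 + 1 = 1.
  i=1: a_1=3, p_1 = 3*3 + 1 = 10, q_1 = 3*1 + 0 = 3.
  i=2: a_2=1, p_2 = 1*10 + 3 = 13, q_2 = 1*3 + 1 = 4.
  i=3: a_3=9, p_3 = 9*13 + 10 = 127, q_3 = 9*4 + 3 = 39.
  i=4: a_4=3, p_4 = 3*127 + 13 = 394, q_4 = 3*39 + 4 = 121.

3/1, 10/3, 13/4, 127/39, 394/121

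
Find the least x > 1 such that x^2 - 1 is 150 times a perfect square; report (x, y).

First expand sqrt(150) as a continued fraction. With x_i = (sqrt(150) + m_i)/d_i and (m_0, d_0) = (0, 1): a_0 = floor(sqrt(150)) = 12, since 12^2 = 144 <= 150 < 169 = 13^2.
Iterate m_{i+1} = d_i*a_i - m_i, d_{i+1} = (150 - m_{i+1}^2)/d_i, a_{i+1} = floor((a_0 + m_{i+1})/d_{i+1}):
  m_1 = 1*12 - 0 = 12, d_1 = (150 - 12^2)/1 = 6/1 = 6, a_1 = floor((12 + 12)/6) = 4.
  m_2 = 6*4 - 12 = 12, d_2 = (150 - 12^2)/6 = 6/6 = 1, a_2 = floor((12 + 12)/1) = 24.
  m_3 = 1*24 - 12 = 12, d_3 = (150 - 12^2)/1 = 6/1 = 6: (m_3, d_3) = (m_1, d_1) = (12, 6), so from here the quotients repeat a_1, a_2; the period length is 2.
So sqrt(150) = [12; (4, 24)] with period length k = 2.
k is even, so the fundamental solution of x^2 - 150y^2 = 1 is (p_{k-1}, q_{k-1}) = (p_1, q_1); compute convergents through index 1.
Convergents (p_i = a_i*p_{i-1} + p_{i-2}, q_i = a_i*q_{i-1} + q_{i-2} with p_{-2}=0, p_{-1}=1, q_{-2}=1, q_{-1}=0):
  i=0: a_0=12, p_0 = 12*1 + 0 = 12, q_0 = 12*0 + 1 = 1.
  i=1: a_1=4, p_1 = 4*12 + 1 = 49, q_1 = 4*1 + 0 = 4.
Check: 49^2 - 150*4^2 = 2401 - 2400 = 1, so (x, y) = (49, 4) solves the equation, and by the theorem it is the least positive solution.

(x, y) = (49, 4)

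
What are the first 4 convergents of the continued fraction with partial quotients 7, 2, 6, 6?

Using the convergent recurrence p_i = a_i*p_{i-1} + p_{i-2}, q_i = a_i*q_{i-1} + q_{i-2} with p_{-2}=0, p_{-1}=1, q_{-2}=1, q_{-1}=0:
  i=0: a_0=7, p_0 = 7*1 + 0 = 7, q_0 = 7*0 + 1 = 1.
  i=1: a_1=2, p_1 = 2*7 + 1 = 15, q_1 = 2*1 + 0 = 2.
  i=2: a_2=6, p_2 = 6*15 + 7 = 97, q_2 = 6*2 + 1 = 13.
  i=3: a_3=6, p_3 = 6*97 + 15 = 597, q_3 = 6*13 + 2 = 80.

7/1, 15/2, 97/13, 597/80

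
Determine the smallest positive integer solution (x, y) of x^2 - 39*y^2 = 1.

(x, y) = (25, 4)

First expand sqrt(39) as a continued fraction. With x_i = (sqrt(39) + m_i)/d_i and (m_0, d_0) = (0, 1): a_0 = floor(sqrt(39)) = 6, since 6^2 = 36 <= 39 < 49 = 7^2.
Iterate m_{i+1} = d_i*a_i - m_i, d_{i+1} = (39 - m_{i+1}^2)/d_i, a_{i+1} = floor((a_0 + m_{i+1})/d_{i+1}):
  m_1 = 1*6 - 0 = 6, d_1 = (39 - 6^2)/1 = 3/1 = 3, a_1 = floor((6 + 6)/3) = 4.
  m_2 = 3*4 - 6 = 6, d_2 = (39 - 6^2)/3 = 3/3 = 1, a_2 = floor((6 + 6)/1) = 12.
  m_3 = 1*12 - 6 = 6, d_3 = (39 - 6^2)/1 = 3/1 = 3: (m_3, d_3) = (m_1, d_1) = (6, 3), so from here the quotients repeat a_1, a_2; the period length is 2.
So sqrt(39) = [6; (4, 12)] with period length k = 2.
k is even, so the fundamental solution of x^2 - 39y^2 = 1 is (p_{k-1}, q_{k-1}) = (p_1, q_1); compute convergents through index 1.
Convergents (p_i = a_i*p_{i-1} + p_{i-2}, q_i = a_i*q_{i-1} + q_{i-2} with p_{-2}=0, p_{-1}=1, q_{-2}=1, q_{-1}=0):
  i=0: a_0=6, p_0 = 6*1 + 0 = 6, q_0 = 6*0 + 1 = 1.
  i=1: a_1=4, p_1 = 4*6 + 1 = 25, q_1 = 4*1 + 0 = 4.
Check: 25^2 - 39*4^2 = 625 - 624 = 1, so (x, y) = (25, 4) solves the equation, and by the theorem it is the least positive solution.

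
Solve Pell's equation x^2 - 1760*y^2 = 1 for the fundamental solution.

First expand sqrt(1760) as a continued fraction. With x_i = (sqrt(1760) + m_i)/d_i and (m_0, d_0) = (0, 1): a_0 = floor(sqrt(1760)) = 41, since 41^2 = 1681 <= 1760 < 1764 = 42^2.
Iterate m_{i+1} = d_i*a_i - m_i, d_{i+1} = (1760 - m_{i+1}^2)/d_i, a_{i+1} = floor((a_0 + m_{i+1})/d_{i+1}):
  m_1 = 1*41 - 0 = 41, d_1 = (1760 - 41^2)/1 = 79/1 = 79, a_1 = floor((41 + 41)/79) = 1.
  m_2 = 79*1 - 41 = 38, d_2 = (1760 - 38^2)/79 = 316/79 = 4, a_2 = floor((41 + 38)/4) = 19.
  m_3 = 4*19 - 38 = 38, d_3 = (1760 - 38^2)/4 = 316/4 = 79, a_3 = floor((41 + 38)/79) = 1.
  m_4 = 79*1 - 38 = 41, d_4 = (1760 - 41^2)/79 = 79/79 = 1, a_4 = floor((41 + 41)/1) = 82.
  m_5 = 1*82 - 41 = 41, d_5 = (1760 - 41^2)/1 = 79/1 = 79: (m_5, d_5) = (m_1, d_1) = (41, 79), so from here the quotients repeat a_1, ..., a_4; the period length is 4.
So sqrt(1760) = [41; (1, 19, 1, 82)] with period length k = 4.
k is even, so the fundamental solution of x^2 - 1760y^2 = 1 is (p_{k-1}, q_{k-1}) = (p_3, q_3); compute convergents through index 3.
Convergents (p_i = a_i*p_{i-1} + p_{i-2}, q_i = a_i*q_{i-1} + q_{i-2} with p_{-2}=0, p_{-1}=1, q_{-2}=1, q_{-1}=0):
  i=0: a_0=41, p_0 = 41*1 + 0 = 41, q_0 = 41*0 + 1 = 1.
  i=1: a_1=1, p_1 = 1*41 + 1 = 42, q_1 = 1*1 + 0 = 1.
  i=2: a_2=19, p_2 = 19*42 + 41 = 839, q_2 = 19*1 + 1 = 20.
  i=3: a_3=1, p_3 = 1*839 + 42 = 881, q_3 = 1*20 + 1 = 21.
Check: 881^2 - 1760*21^2 = 776161 - 776160 = 1, so (x, y) = (881, 21) solves the equation, and by the theorem it is the least positive solution.

(x, y) = (881, 21)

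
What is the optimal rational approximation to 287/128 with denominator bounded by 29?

Expand x = 287/128 as a continued fraction with the Euclidean algorithm:
  287 = 2*128 + 31, so a_0 = 2.
  128 = 4*31 + 4, so a_1 = 4.
  31 = 7*4 + 3, so a_2 = 7.
  4 = 1*3 + 1, so a_3 = 1.
  3 = 3*1 + 0, so a_4 = 3.
so x = [2; 4, 7, 1, 3].
Convergents (p_i = a_i*p_{i-1} + p_{i-2}, q_i = a_i*q_{i-1} + q_{i-2} with p_{-2}=0, p_{-1}=1, q_{-2}=1, q_{-1}=0), until the denominator exceeds 29:
  i=0: a_0=2, p_0 = 2*1 + 0 = 2, q_0 = 2*0 + 1 = 1.
  i=1: a_1=4, p_1 = 4*2 + 1 = 9, q_1 = 4*1 + 0 = 4.
  i=2: a_2=7, p_2 = 7*9 + 2 = 65, q_2 = 7*4 + 1 = 29.
  i=3: a_3=1, p_3 = 1*65 + 9 = 74, q_3 = 1*29 + 4 = 33.
q_3 = 33 > 29, so the last convergent with denominator <= 29 is p_2/q_2 = 65/29.
The closest fraction with denominator <= 29 is either p_2/q_2 or the intermediate fraction (k*p_2 + p_1)/(k*q_2 + q_1) with the largest k >= 1 whose denominator stays <= 29; these approach x as k grows, and every other convergent or intermediate fraction in range is farther away.
Largest k: floor((29 - q_1)/q_2) = floor((29 - 4)/29) = 0.
Since k = 0, no intermediate fraction beyond p_2/q_2 has denominator <= 29, so the convergent 65/29 is the closest (its error is |287*29 - 65*128|/(128*29) = 3/3712).

65/29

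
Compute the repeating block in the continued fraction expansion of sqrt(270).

[16; (2, 3, 6, 3, 2, 32)]

Write x_i = (sqrt(270) + m_i)/d_i with (m_0, d_0) = (0, 1). a_0 = floor(sqrt(270)) = 16, since 16^2 = 256 <= 270 < 289 = 17^2.
Iterate m_{i+1} = d_i*a_i - m_i, d_{i+1} = (270 - m_{i+1}^2)/d_i, a_{i+1} = floor((a_0 + m_{i+1})/d_{i+1}):
  m_1 = 1*16 - 0 = 16, d_1 = (270 - 16^2)/1 = 14/1 = 14, a_1 = floor((16 + 16)/14) = 2.
  m_2 = 14*2 - 16 = 12, d_2 = (270 - 12^2)/14 = 126/14 = 9, a_2 = floor((16 + 12)/9) = 3.
  m_3 = 9*3 - 12 = 15, d_3 = (270 - 15^2)/9 = 45/9 = 5, a_3 = floor((16 + 15)/5) = 6.
  m_4 = 5*6 - 15 = 15, d_4 = (270 - 15^2)/5 = 45/5 = 9, a_4 = floor((16 + 15)/9) = 3.
  m_5 = 9*3 - 15 = 12, d_5 = (270 - 12^2)/9 = 126/9 = 14, a_5 = floor((16 + 12)/14) = 2.
  m_6 = 14*2 - 12 = 16, d_6 = (270 - 16^2)/14 = 14/14 = 1, a_6 = floor((16 + 16)/1) = 32.
  m_7 = 1*32 - 16 = 16, d_7 = (270 - 16^2)/1 = 14/1 = 14: (m_7, d_7) = (m_1, d_1) = (16, 14), so from here the quotients repeat a_1, ..., a_6; the period length is 6.
Hence the expansion of sqrt(270) is a_0 = 16 followed by the repeating block 2, 3, 6, 3, 2, 32 (period 6).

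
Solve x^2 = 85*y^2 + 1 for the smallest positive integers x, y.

(x, y) = (285769, 30996)

First expand sqrt(85) as a continued fraction. With x_i = (sqrt(85) + m_i)/d_i and (m_0, d_0) = (0, 1): a_0 = floor(sqrt(85)) = 9, since 9^2 = 81 <= 85 < 100 = 10^2.
Iterate m_{i+1} = d_i*a_i - m_i, d_{i+1} = (85 - m_{i+1}^2)/d_i, a_{i+1} = floor((a_0 + m_{i+1})/d_{i+1}):
  m_1 = 1*9 - 0 = 9, d_1 = (85 - 9^2)/1 = 4/1 = 4, a_1 = floor((9 + 9)/4) = 4.
  m_2 = 4*4 - 9 = 7, d_2 = (85 - 7^2)/4 = 36/4 = 9, a_2 = floor((9 + 7)/9) = 1.
  m_3 = 9*1 - 7 = 2, d_3 = (85 - 2^2)/9 = 81/9 = 9, a_3 = floor((9 + 2)/9) = 1.
  m_4 = 9*1 - 2 = 7, d_4 = (85 - 7^2)/9 = 36/9 = 4, a_4 = floor((9 + 7)/4) = 4.
  m_5 = 4*4 - 7 = 9, d_5 = (85 - 9^2)/4 = 4/4 = 1, a_5 = floor((9 + 9)/1) = 18.
  m_6 = 1*18 - 9 = 9, d_6 = (85 - 9^2)/1 = 4/1 = 4: (m_6, d_6) = (m_1, d_1) = (9, 4), so from here the quotients repeat a_1, ..., a_5; the period length is 5.
So sqrt(85) = [9; (4, 1, 1, 4, 18)] with period length k = 5.
k is odd, so (p_{k-1}, q_{k-1}) only solves x^2 - 85y^2 = -1 and the fundamental solution of x^2 - 85y^2 = 1 is (p_{2k-1}, q_{2k-1}) = (p_9, q_9); compute convergents through index 9, running through the period twice.
Convergents (p_i = a_i*p_{i-1} + p_{i-2}, q_i = a_i*q_{i-1} + q_{i-2} with p_{-2}=0, p_{-1}=1, q_{-2}=1, q_{-1}=0):
  i=0: a_0=9, p_0 = 9*1 + 0 = 9, q_0 = 9*0 + 1 = 1.
  i=1: a_1=4, p_1 = 4*9 + 1 = 37, q_1 = 4*1 + 0 = 4.
  i=2: a_2=1, p_2 = 1*37 + 9 = 46, q_2 = 1*4 + 1 = 5.
  i=3: a_3=1, p_3 = 1*46 + 37 = 83, q_3 = 1*5 + 4 = 9.
  i=4: a_4=4, p_4 = 4*83 + 46 = 378, q_4 = 4*9 + 5 = 41.
  i=5: a_5=18, p_5 = 18*378 + 83 = 6887, q_5 = 18*41 + 9 = 747.
  i=6: a_6=4, p_6 = 4*6887 + 378 = 27926, q_6 = 4*747 + 41 = 3029.
  i=7: a_7=1, p_7 = 1*27926 + 6887 = 34813, q_7 = 1*3029 + 747 = 3776.
  i=8: a_8=1, p_8 = 1*34813 + 27926 = 62739, q_8 = 1*3776 + 3029 = 6805.
  i=9: a_9=4, p_9 = 4*62739 + 34813 = 285769, q_9 = 4*6805 + 3776 = 30996.
Indeed p_4^2 - 85*q_4^2 = 142884 - 142885 = -1, not +1.
Check: 285769^2 - 85*30996^2 = 81663921361 - 81663921360 = 1, so (x, y) = (285769, 30996) solves the equation, and by the theorem it is the least positive solution.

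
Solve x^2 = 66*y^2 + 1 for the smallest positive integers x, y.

First expand sqrt(66) as a continued fraction. With x_i = (sqrt(66) + m_i)/d_i and (m_0, d_0) = (0, 1): a_0 = floor(sqrt(66)) = 8, since 8^2 = 64 <= 66 < 81 = 9^2.
Iterate m_{i+1} = d_i*a_i - m_i, d_{i+1} = (66 - m_{i+1}^2)/d_i, a_{i+1} = floor((a_0 + m_{i+1})/d_{i+1}):
  m_1 = 1*8 - 0 = 8, d_1 = (66 - 8^2)/1 = 2/1 = 2, a_1 = floor((8 + 8)/2) = 8.
  m_2 = 2*8 - 8 = 8, d_2 = (66 - 8^2)/2 = 2/2 = 1, a_2 = floor((8 + 8)/1) = 16.
  m_3 = 1*16 - 8 = 8, d_3 = (66 - 8^2)/1 = 2/1 = 2: (m_3, d_3) = (m_1, d_1) = (8, 2), so from here the quotients repeat a_1, a_2; the period length is 2.
So sqrt(66) = [8; (8, 16)] with period length k = 2.
k is even, so the fundamental solution of x^2 - 66y^2 = 1 is (p_{k-1}, q_{k-1}) = (p_1, q_1); compute convergents through index 1.
Convergents (p_i = a_i*p_{i-1} + p_{i-2}, q_i = a_i*q_{i-1} + q_{i-2} with p_{-2}=0, p_{-1}=1, q_{-2}=1, q_{-1}=0):
  i=0: a_0=8, p_0 = 8*1 + 0 = 8, q_0 = 8*0 + 1 = 1.
  i=1: a_1=8, p_1 = 8*8 + 1 = 65, q_1 = 8*1 + 0 = 8.
Check: 65^2 - 66*8^2 = 4225 - 4224 = 1, so (x, y) = (65, 8) solves the equation, and by the theorem it is the least positive solution.

(x, y) = (65, 8)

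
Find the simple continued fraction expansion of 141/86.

Run the Euclidean algorithm on 141 and 86; the successive quotients are the partial quotients a_0, a_1, ... (each step inverts the fractional part left over by the previous one):
  141 = 1*86 + 55, so a_0 = 1.
  86 = 1*55 + 31, so a_1 = 1.
  55 = 1*31 + 24, so a_2 = 1.
  31 = 1*24 + 7, so a_3 = 1.
  24 = 3*7 + 3, so a_4 = 3.
  7 = 2*3 + 1, so a_5 = 2.
  3 = 3*1 + 0, so a_6 = 3.
The remainder reaches 0 after 7 divisions, so the expansion has 7 partial quotients, read off in order.

[1; 1, 1, 1, 3, 2, 3]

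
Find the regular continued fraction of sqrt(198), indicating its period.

[14; (14, 28)]

Write x_i = (sqrt(198) + m_i)/d_i with (m_0, d_0) = (0, 1). a_0 = floor(sqrt(198)) = 14, since 14^2 = 196 <= 198 < 225 = 15^2.
Iterate m_{i+1} = d_i*a_i - m_i, d_{i+1} = (198 - m_{i+1}^2)/d_i, a_{i+1} = floor((a_0 + m_{i+1})/d_{i+1}):
  m_1 = 1*14 - 0 = 14, d_1 = (198 - 14^2)/1 = 2/1 = 2, a_1 = floor((14 + 14)/2) = 14.
  m_2 = 2*14 - 14 = 14, d_2 = (198 - 14^2)/2 = 2/2 = 1, a_2 = floor((14 + 14)/1) = 28.
  m_3 = 1*28 - 14 = 14, d_3 = (198 - 14^2)/1 = 2/1 = 2: (m_3, d_3) = (m_1, d_1) = (14, 2), so from here the quotients repeat a_1, a_2; the period length is 2.
Hence the expansion of sqrt(198) is a_0 = 14 followed by the repeating block 14, 28 (period 2).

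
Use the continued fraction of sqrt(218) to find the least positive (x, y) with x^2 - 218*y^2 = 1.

First expand sqrt(218) as a continued fraction. With x_i = (sqrt(218) + m_i)/d_i and (m_0, d_0) = (0, 1): a_0 = floor(sqrt(218)) = 14, since 14^2 = 196 <= 218 < 225 = 15^2.
Iterate m_{i+1} = d_i*a_i - m_i, d_{i+1} = (218 - m_{i+1}^2)/d_i, a_{i+1} = floor((a_0 + m_{i+1})/d_{i+1}):
  m_1 = 1*14 - 0 = 14, d_1 = (218 - 14^2)/1 = 22/1 = 22, a_1 = floor((14 + 14)/22) = 1.
  m_2 = 22*1 - 14 = 8, d_2 = (218 - 8^2)/22 = 154/22 = 7, a_2 = floor((14 + 8)/7) = 3.
  m_3 = 7*3 - 8 = 13, d_3 = (218 - 13^2)/7 = 49/7 = 7, a_3 = floor((14 + 13)/7) = 3.
  m_4 = 7*3 - 13 = 8, d_4 = (218 - 8^2)/7 = 154/7 = 22, a_4 = floor((14 + 8)/22) = 1.
  m_5 = 22*1 - 8 = 14, d_5 = (218 - 14^2)/22 = 22/22 = 1, a_5 = floor((14 + 14)/1) = 28.
  m_6 = 1*28 - 14 = 14, d_6 = (218 - 14^2)/1 = 22/1 = 22: (m_6, d_6) = (m_1, d_1) = (14, 22), so from here the quotients repeat a_1, ..., a_5; the period length is 5.
So sqrt(218) = [14; (1, 3, 3, 1, 28)] with period length k = 5.
k is odd, so (p_{k-1}, q_{k-1}) only solves x^2 - 218y^2 = -1 and the fundamental solution of x^2 - 218y^2 = 1 is (p_{2k-1}, q_{2k-1}) = (p_9, q_9); compute convergents through index 9, running through the period twice.
Convergents (p_i = a_i*p_{i-1} + p_{i-2}, q_i = a_i*q_{i-1} + q_{i-2} with p_{-2}=0, p_{-1}=1, q_{-2}=1, q_{-1}=0):
  i=0: a_0=14, p_0 = 14*1 + 0 = 14, q_0 = 14*0 + 1 = 1.
  i=1: a_1=1, p_1 = 1*14 + 1 = 15, q_1 = 1*1 + 0 = 1.
  i=2: a_2=3, p_2 = 3*15 + 14 = 59, q_2 = 3*1 + 1 = 4.
  i=3: a_3=3, p_3 = 3*59 + 15 = 192, q_3 = 3*4 + 1 = 13.
  i=4: a_4=1, p_4 = 1*192 + 59 = 251, q_4 = 1*13 + 4 = 17.
  i=5: a_5=28, p_5 = 28*251 + 192 = 7220, q_5 = 28*17 + 13 = 489.
  i=6: a_6=1, p_6 = 1*7220 + 251 = 7471, q_6 = 1*489 + 17 = 506.
  i=7: a_7=3, p_7 = 3*7471 + 7220 = 29633, q_7 = 3*506 + 489 = 2007.
  i=8: a_8=3, p_8 = 3*29633 + 7471 = 96370, q_8 = 3*2007 + 506 = 6527.
  i=9: a_9=1, p_9 = 1*96370 + 29633 = 126003, q_9 = 1*6527 + 2007 = 8534.
Indeed p_4^2 - 218*q_4^2 = 63001 - 63002 = -1, not +1.
Check: 126003^2 - 218*8534^2 = 15876756009 - 15876756008 = 1, so (x, y) = (126003, 8534) solves the equation, and by the theorem it is the least positive solution.

(x, y) = (126003, 8534)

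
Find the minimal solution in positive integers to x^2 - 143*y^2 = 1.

First expand sqrt(143) as a continued fraction. With x_i = (sqrt(143) + m_i)/d_i and (m_0, d_0) = (0, 1): a_0 = floor(sqrt(143)) = 11, since 11^2 = 121 <= 143 < 144 = 12^2.
Iterate m_{i+1} = d_i*a_i - m_i, d_{i+1} = (143 - m_{i+1}^2)/d_i, a_{i+1} = floor((a_0 + m_{i+1})/d_{i+1}):
  m_1 = 1*11 - 0 = 11, d_1 = (143 - 11^2)/1 = 22/1 = 22, a_1 = floor((11 + 11)/22) = 1.
  m_2 = 22*1 - 11 = 11, d_2 = (143 - 11^2)/22 = 22/22 = 1, a_2 = floor((11 + 11)/1) = 22.
  m_3 = 1*22 - 11 = 11, d_3 = (143 - 11^2)/1 = 22/1 = 22: (m_3, d_3) = (m_1, d_1) = (11, 22), so from here the quotients repeat a_1, a_2; the period length is 2.
So sqrt(143) = [11; (1, 22)] with period length k = 2.
k is even, so the fundamental solution of x^2 - 143y^2 = 1 is (p_{k-1}, q_{k-1}) = (p_1, q_1); compute convergents through index 1.
Convergents (p_i = a_i*p_{i-1} + p_{i-2}, q_i = a_i*q_{i-1} + q_{i-2} with p_{-2}=0, p_{-1}=1, q_{-2}=1, q_{-1}=0):
  i=0: a_0=11, p_0 = 11*1 + 0 = 11, q_0 = 11*0 + 1 = 1.
  i=1: a_1=1, p_1 = 1*11 + 1 = 12, q_1 = 1*1 + 0 = 1.
Check: 12^2 - 143*1^2 = 144 - 143 = 1, so (x, y) = (12, 1) solves the equation, and by the theorem it is the least positive solution.

(x, y) = (12, 1)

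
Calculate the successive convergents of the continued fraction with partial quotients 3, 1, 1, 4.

Using the convergent recurrence p_i = a_i*p_{i-1} + p_{i-2}, q_i = a_i*q_{i-1} + q_{i-2} with p_{-2}=0, p_{-1}=1, q_{-2}=1, q_{-1}=0:
  i=0: a_0=3, p_0 = 3*1 + 0 = 3, q_0 = 3*0 + 1 = 1.
  i=1: a_1=1, p_1 = 1*3 + 1 = 4, q_1 = 1*1 + 0 = 1.
  i=2: a_2=1, p_2 = 1*4 + 3 = 7, q_2 = 1*1 + 1 = 2.
  i=3: a_3=4, p_3 = 4*7 + 4 = 32, q_3 = 4*2 + 1 = 9.

3/1, 4/1, 7/2, 32/9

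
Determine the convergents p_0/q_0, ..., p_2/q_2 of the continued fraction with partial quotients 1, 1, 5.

Using the convergent recurrence p_i = a_i*p_{i-1} + p_{i-2}, q_i = a_i*q_{i-1} + q_{i-2} with p_{-2}=0, p_{-1}=1, q_{-2}=1, q_{-1}=0:
  i=0: a_0=1, p_0 = 1*1 + 0 = 1, q_0 = 1*0 + 1 = 1.
  i=1: a_1=1, p_1 = 1*1 + 1 = 2, q_1 = 1*1 + 0 = 1.
  i=2: a_2=5, p_2 = 5*2 + 1 = 11, q_2 = 5*1 + 1 = 6.

1/1, 2/1, 11/6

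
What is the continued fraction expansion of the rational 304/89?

[3; 2, 2, 2, 7]

Run the Euclidean algorithm on 304 and 89; the successive quotients are the partial quotients a_0, a_1, ... (each step inverts the fractional part left over by the previous one):
  304 = 3*89 + 37, so a_0 = 3.
  89 = 2*37 + 15, so a_1 = 2.
  37 = 2*15 + 7, so a_2 = 2.
  15 = 2*7 + 1, so a_3 = 2.
  7 = 7*1 + 0, so a_4 = 7.
The remainder reaches 0 after 5 divisions, so the expansion has 5 partial quotients, read off in order.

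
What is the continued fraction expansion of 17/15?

Run the Euclidean algorithm on 17 and 15; the successive quotients are the partial quotients a_0, a_1, ... (each step inverts the fractional part left over by the previous one):
  17 = 1*15 + 2, so a_0 = 1.
  15 = 7*2 + 1, so a_1 = 7.
  2 = 2*1 + 0, so a_2 = 2.
The remainder reaches 0 after 3 divisions, so the expansion has 3 partial quotients, read off in order.

[1; 7, 2]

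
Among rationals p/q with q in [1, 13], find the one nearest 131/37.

46/13

Expand x = 131/37 as a continued fraction with the Euclidean algorithm:
  131 = 3*37 + 20, so a_0 = 3.
  37 = 1*20 + 17, so a_1 = 1.
  20 = 1*17 + 3, so a_2 = 1.
  17 = 5*3 + 2, so a_3 = 5.
  3 = 1*2 + 1, so a_4 = 1.
  2 = 2*1 + 0, so a_5 = 2.
so x = [3; 1, 1, 5, 1, 2].
Convergents (p_i = a_i*p_{i-1} + p_{i-2}, q_i = a_i*q_{i-1} + q_{i-2} with p_{-2}=0, p_{-1}=1, q_{-2}=1, q_{-1}=0), until the denominator exceeds 13:
  i=0: a_0=3, p_0 = 3*1 + 0 = 3, q_0 = 3*0 + 1 = 1.
  i=1: a_1=1, p_1 = 1*3 + 1 = 4, q_1 = 1*1 + 0 = 1.
  i=2: a_2=1, p_2 = 1*4 + 3 = 7, q_2 = 1*1 + 1 = 2.
  i=3: a_3=5, p_3 = 5*7 + 4 = 39, q_3 = 5*2 + 1 = 11.
  i=4: a_4=1, p_4 = 1*39 + 7 = 46, q_4 = 1*11 + 2 = 13.
  i=5: a_5=2, p_5 = 2*46 + 39 = 131, q_5 = 2*13 + 11 = 37.
q_5 = 37 > 13, so the last convergent with denominator <= 13 is p_4/q_4 = 46/13.
The closest fraction with denominator <= 13 is either p_4/q_4 or the intermediate fraction (k*p_4 + p_3)/(k*q_4 + q_3) with the largest k >= 1 whose denominator stays <= 13; these approach x as k grows, and every other convergent or intermediate fraction in range is farther away.
Largest k: floor((13 - q_3)/q_4) = floor((13 - 11)/13) = 0.
Since k = 0, no intermediate fraction beyond p_4/q_4 has denominator <= 13, so the convergent 46/13 is the closest (its error is |131*13 - 46*37|/(37*13) = 1/481).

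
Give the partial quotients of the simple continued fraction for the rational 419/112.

[3; 1, 2, 1, 6, 4]

Run the Euclidean algorithm on 419 and 112; the successive quotients are the partial quotients a_0, a_1, ... (each step inverts the fractional part left over by the previous one):
  419 = 3*112 + 83, so a_0 = 3.
  112 = 1*83 + 29, so a_1 = 1.
  83 = 2*29 + 25, so a_2 = 2.
  29 = 1*25 + 4, so a_3 = 1.
  25 = 6*4 + 1, so a_4 = 6.
  4 = 4*1 + 0, so a_5 = 4.
The remainder reaches 0 after 6 divisions, so the expansion has 6 partial quotients, read off in order.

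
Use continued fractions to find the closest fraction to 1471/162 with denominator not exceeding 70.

Expand x = 1471/162 as a continued fraction with the Euclidean algorithm:
  1471 = 9*162 + 13, so a_0 = 9.
  162 = 12*13 + 6, so a_1 = 12.
  13 = 2*6 + 1, so a_2 = 2.
  6 = 6*1 + 0, so a_3 = 6.
so x = [9; 12, 2, 6].
Convergents (p_i = a_i*p_{i-1} + p_{i-2}, q_i = a_i*q_{i-1} + q_{i-2} with p_{-2}=0, p_{-1}=1, q_{-2}=1, q_{-1}=0), until the denominator exceeds 70:
  i=0: a_0=9, p_0 = 9*1 + 0 = 9, q_0 = 9*0 + 1 = 1.
  i=1: a_1=12, p_1 = 12*9 + 1 = 109, q_1 = 12*1 + 0 = 12.
  i=2: a_2=2, p_2 = 2*109 + 9 = 227, q_2 = 2*12 + 1 = 25.
  i=3: a_3=6, p_3 = 6*227 + 109 = 1471, q_3 = 6*25 + 12 = 162.
q_3 = 162 > 70, so the last convergent with denominator <= 70 is p_2/q_2 = 227/25.
The closest fraction with denominator <= 70 is either p_2/q_2 or the intermediate fraction (k*p_2 + p_1)/(k*q_2 + q_1) with the largest k >= 1 whose denominator stays <= 70; these approach x as k grows, and every other convergent or intermediate fraction in range is farther away.
Largest k: floor((70 - q_1)/q_2) = floor((70 - 12)/25) = 2.
That gives (2*227 + 109)/(2*25 + 12) = 563/62.
Compare the errors: |x - 227/25| = |1471*25 - 227*162|/(162*25) = 1/4050, and |x - 563/62| = |1471*62 - 563*162|/(162*62) = 4/10044.
Cross-multiplying, 1*10044 = 10044 < 16200 = 4*4050, so 1/4050 is smaller: the convergent 227/25 is closer to x than 563/62.

227/25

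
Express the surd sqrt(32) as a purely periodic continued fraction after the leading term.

[5; (1, 1, 1, 10)]

Write x_i = (sqrt(32) + m_i)/d_i with (m_0, d_0) = (0, 1). a_0 = floor(sqrt(32)) = 5, since 5^2 = 25 <= 32 < 36 = 6^2.
Iterate m_{i+1} = d_i*a_i - m_i, d_{i+1} = (32 - m_{i+1}^2)/d_i, a_{i+1} = floor((a_0 + m_{i+1})/d_{i+1}):
  m_1 = 1*5 - 0 = 5, d_1 = (32 - 5^2)/1 = 7/1 = 7, a_1 = floor((5 + 5)/7) = 1.
  m_2 = 7*1 - 5 = 2, d_2 = (32 - 2^2)/7 = 28/7 = 4, a_2 = floor((5 + 2)/4) = 1.
  m_3 = 4*1 - 2 = 2, d_3 = (32 - 2^2)/4 = 28/4 = 7, a_3 = floor((5 + 2)/7) = 1.
  m_4 = 7*1 - 2 = 5, d_4 = (32 - 5^2)/7 = 7/7 = 1, a_4 = floor((5 + 5)/1) = 10.
  m_5 = 1*10 - 5 = 5, d_5 = (32 - 5^2)/1 = 7/1 = 7: (m_5, d_5) = (m_1, d_1) = (5, 7), so from here the quotients repeat a_1, ..., a_4; the period length is 4.
Hence the expansion of sqrt(32) is a_0 = 5 followed by the repeating block 1, 1, 1, 10 (period 4).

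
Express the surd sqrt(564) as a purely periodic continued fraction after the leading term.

[23; (1, 2, 1, 46)]

Write x_i = (sqrt(564) + m_i)/d_i with (m_0, d_0) = (0, 1). a_0 = floor(sqrt(564)) = 23, since 23^2 = 529 <= 564 < 576 = 24^2.
Iterate m_{i+1} = d_i*a_i - m_i, d_{i+1} = (564 - m_{i+1}^2)/d_i, a_{i+1} = floor((a_0 + m_{i+1})/d_{i+1}):
  m_1 = 1*23 - 0 = 23, d_1 = (564 - 23^2)/1 = 35/1 = 35, a_1 = floor((23 + 23)/35) = 1.
  m_2 = 35*1 - 23 = 12, d_2 = (564 - 12^2)/35 = 420/35 = 12, a_2 = floor((23 + 12)/12) = 2.
  m_3 = 12*2 - 12 = 12, d_3 = (564 - 12^2)/12 = 420/12 = 35, a_3 = floor((23 + 12)/35) = 1.
  m_4 = 35*1 - 12 = 23, d_4 = (564 - 23^2)/35 = 35/35 = 1, a_4 = floor((23 + 23)/1) = 46.
  m_5 = 1*46 - 23 = 23, d_5 = (564 - 23^2)/1 = 35/1 = 35: (m_5, d_5) = (m_1, d_1) = (23, 35), so from here the quotients repeat a_1, ..., a_4; the period length is 4.
Hence the expansion of sqrt(564) is a_0 = 23 followed by the repeating block 1, 2, 1, 46 (period 4).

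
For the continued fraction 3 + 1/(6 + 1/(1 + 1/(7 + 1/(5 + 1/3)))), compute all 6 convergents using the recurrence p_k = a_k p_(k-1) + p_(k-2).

3/1, 19/6, 22/7, 173/55, 887/282, 2834/901

Using the convergent recurrence p_i = a_i*p_{i-1} + p_{i-2}, q_i = a_i*q_{i-1} + q_{i-2} with p_{-2}=0, p_{-1}=1, q_{-2}=1, q_{-1}=0:
  i=0: a_0=3, p_0 = 3*1 + 0 = 3, q_0 = 3*0 + 1 = 1.
  i=1: a_1=6, p_1 = 6*3 + 1 = 19, q_1 = 6*1 + 0 = 6.
  i=2: a_2=1, p_2 = 1*19 + 3 = 22, q_2 = 1*6 + 1 = 7.
  i=3: a_3=7, p_3 = 7*22 + 19 = 173, q_3 = 7*7 + 6 = 55.
  i=4: a_4=5, p_4 = 5*173 + 22 = 887, q_4 = 5*55 + 7 = 282.
  i=5: a_5=3, p_5 = 3*887 + 173 = 2834, q_5 = 3*282 + 55 = 901.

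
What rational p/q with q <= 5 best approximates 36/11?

13/4

Expand x = 36/11 as a continued fraction with the Euclidean algorithm:
  36 = 3*11 + 3, so a_0 = 3.
  11 = 3*3 + 2, so a_1 = 3.
  3 = 1*2 + 1, so a_2 = 1.
  2 = 2*1 + 0, so a_3 = 2.
so x = [3; 3, 1, 2].
Convergents (p_i = a_i*p_{i-1} + p_{i-2}, q_i = a_i*q_{i-1} + q_{i-2} with p_{-2}=0, p_{-1}=1, q_{-2}=1, q_{-1}=0), until the denominator exceeds 5:
  i=0: a_0=3, p_0 = 3*1 + 0 = 3, q_0 = 3*0 + 1 = 1.
  i=1: a_1=3, p_1 = 3*3 + 1 = 10, q_1 = 3*1 + 0 = 3.
  i=2: a_2=1, p_2 = 1*10 + 3 = 13, q_2 = 1*3 + 1 = 4.
  i=3: a_3=2, p_3 = 2*13 + 10 = 36, q_3 = 2*4 + 3 = 11.
q_3 = 11 > 5, so the last convergent with denominator <= 5 is p_2/q_2 = 13/4.
The closest fraction with denominator <= 5 is either p_2/q_2 or the intermediate fraction (k*p_2 + p_1)/(k*q_2 + q_1) with the largest k >= 1 whose denominator stays <= 5; these approach x as k grows, and every other convergent or intermediate fraction in range is farther away.
Largest k: floor((5 - q_1)/q_2) = floor((5 - 3)/4) = 0.
Since k = 0, no intermediate fraction beyond p_2/q_2 has denominator <= 5, so the convergent 13/4 is the closest (its error is |36*4 - 13*11|/(11*4) = 1/44).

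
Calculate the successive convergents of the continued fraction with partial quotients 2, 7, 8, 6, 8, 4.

2/1, 15/7, 122/57, 747/349, 6098/2849, 25139/11745

Using the convergent recurrence p_i = a_i*p_{i-1} + p_{i-2}, q_i = a_i*q_{i-1} + q_{i-2} with p_{-2}=0, p_{-1}=1, q_{-2}=1, q_{-1}=0:
  i=0: a_0=2, p_0 = 2*1 + 0 = 2, q_0 = 2*0 + 1 = 1.
  i=1: a_1=7, p_1 = 7*2 + 1 = 15, q_1 = 7*1 + 0 = 7.
  i=2: a_2=8, p_2 = 8*15 + 2 = 122, q_2 = 8*7 + 1 = 57.
  i=3: a_3=6, p_3 = 6*122 + 15 = 747, q_3 = 6*57 + 7 = 349.
  i=4: a_4=8, p_4 = 8*747 + 122 = 6098, q_4 = 8*349 + 57 = 2849.
  i=5: a_5=4, p_5 = 4*6098 + 747 = 25139, q_5 = 4*2849 + 349 = 11745.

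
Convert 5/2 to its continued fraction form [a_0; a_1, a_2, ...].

[2; 2]

Run the Euclidean algorithm on 5 and 2; the successive quotients are the partial quotients a_0, a_1, ... (each step inverts the fractional part left over by the previous one):
  5 = 2*2 + 1, so a_0 = 2.
  2 = 2*1 + 0, so a_1 = 2.
The remainder reaches 0 after 2 divisions, so the expansion has 2 partial quotients, read off in order.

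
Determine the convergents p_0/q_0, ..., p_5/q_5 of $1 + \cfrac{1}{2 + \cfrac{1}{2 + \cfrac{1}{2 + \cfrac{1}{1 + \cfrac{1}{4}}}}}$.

1/1, 3/2, 7/5, 17/12, 24/17, 113/80

Using the convergent recurrence p_i = a_i*p_{i-1} + p_{i-2}, q_i = a_i*q_{i-1} + q_{i-2} with p_{-2}=0, p_{-1}=1, q_{-2}=1, q_{-1}=0:
  i=0: a_0=1, p_0 = 1*1 + 0 = 1, q_0 = 1*0 + 1 = 1.
  i=1: a_1=2, p_1 = 2*1 + 1 = 3, q_1 = 2*1 + 0 = 2.
  i=2: a_2=2, p_2 = 2*3 + 1 = 7, q_2 = 2*2 + 1 = 5.
  i=3: a_3=2, p_3 = 2*7 + 3 = 17, q_3 = 2*5 + 2 = 12.
  i=4: a_4=1, p_4 = 1*17 + 7 = 24, q_4 = 1*12 + 5 = 17.
  i=5: a_5=4, p_5 = 4*24 + 17 = 113, q_5 = 4*17 + 12 = 80.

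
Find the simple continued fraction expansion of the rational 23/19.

[1; 4, 1, 3]

Run the Euclidean algorithm on 23 and 19; the successive quotients are the partial quotients a_0, a_1, ... (each step inverts the fractional part left over by the previous one):
  23 = 1*19 + 4, so a_0 = 1.
  19 = 4*4 + 3, so a_1 = 4.
  4 = 1*3 + 1, so a_2 = 1.
  3 = 3*1 + 0, so a_3 = 3.
The remainder reaches 0 after 4 divisions, so the expansion has 4 partial quotients, read off in order.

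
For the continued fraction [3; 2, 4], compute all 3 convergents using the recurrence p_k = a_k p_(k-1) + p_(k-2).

Using the convergent recurrence p_i = a_i*p_{i-1} + p_{i-2}, q_i = a_i*q_{i-1} + q_{i-2} with p_{-2}=0, p_{-1}=1, q_{-2}=1, q_{-1}=0:
  i=0: a_0=3, p_0 = 3*1 + 0 = 3, q_0 = 3*0 + 1 = 1.
  i=1: a_1=2, p_1 = 2*3 + 1 = 7, q_1 = 2*1 + 0 = 2.
  i=2: a_2=4, p_2 = 4*7 + 3 = 31, q_2 = 4*2 + 1 = 9.

3/1, 7/2, 31/9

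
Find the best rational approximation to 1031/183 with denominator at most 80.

Expand x = 1031/183 as a continued fraction with the Euclidean algorithm:
  1031 = 5*183 + 116, so a_0 = 5.
  183 = 1*116 + 67, so a_1 = 1.
  116 = 1*67 + 49, so a_2 = 1.
  67 = 1*49 + 18, so a_3 = 1.
  49 = 2*18 + 13, so a_4 = 2.
  18 = 1*13 + 5, so a_5 = 1.
  13 = 2*5 + 3, so a_6 = 2.
  5 = 1*3 + 2, so a_7 = 1.
  3 = 1*2 + 1, so a_8 = 1.
  2 = 2*1 + 0, so a_9 = 2.
so x = [5; 1, 1, 1, 2, 1, 2, 1, 1, 2].
Convergents (p_i = a_i*p_{i-1} + p_{i-2}, q_i = a_i*q_{i-1} + q_{i-2} with p_{-2}=0, p_{-1}=1, q_{-2}=1, q_{-1}=0), until the denominator exceeds 80:
  i=0: a_0=5, p_0 = 5*1 + 0 = 5, q_0 = 5*0 + 1 = 1.
  i=1: a_1=1, p_1 = 1*5 + 1 = 6, q_1 = 1*1 + 0 = 1.
  i=2: a_2=1, p_2 = 1*6 + 5 = 11, q_2 = 1*1 + 1 = 2.
  i=3: a_3=1, p_3 = 1*11 + 6 = 17, q_3 = 1*2 + 1 = 3.
  i=4: a_4=2, p_4 = 2*17 + 11 = 45, q_4 = 2*3 + 2 = 8.
  i=5: a_5=1, p_5 = 1*45 + 17 = 62, q_5 = 1*8 + 3 = 11.
  i=6: a_6=2, p_6 = 2*62 + 45 = 169, q_6 = 2*11 + 8 = 30.
  i=7: a_7=1, p_7 = 1*169 + 62 = 231, q_7 = 1*30 + 11 = 41.
  i=8: a_8=1, p_8 = 1*231 + 169 = 400, q_8 = 1*41 + 30 = 71.
  i=9: a_9=2, p_9 = 2*400 + 231 = 1031, q_9 = 2*71 + 41 = 183.
q_9 = 183 > 80, so the last convergent with denominator <= 80 is p_8/q_8 = 400/71.
The closest fraction with denominator <= 80 is either p_8/q_8 or the intermediate fraction (k*p_8 + p_7)/(k*q_8 + q_7) with the largest k >= 1 whose denominator stays <= 80; these approach x as k grows, and every other convergent or intermediate fraction in range is farther away.
Largest k: floor((80 - q_7)/q_8) = floor((80 - 41)/71) = 0.
Since k = 0, no intermediate fraction beyond p_8/q_8 has denominator <= 80, so the convergent 400/71 is the closest (its error is |1031*71 - 400*183|/(183*71) = 1/12993).

400/71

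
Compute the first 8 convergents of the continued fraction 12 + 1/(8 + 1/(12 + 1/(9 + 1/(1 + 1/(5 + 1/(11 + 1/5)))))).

Using the convergent recurrence p_i = a_i*p_{i-1} + p_{i-2}, q_i = a_i*q_{i-1} + q_{i-2} with p_{-2}=0, p_{-1}=1, q_{-2}=1, q_{-1}=0:
  i=0: a_0=12, p_0 = 12*1 + 0 = 12, q_0 = 12*0 + 1 = 1.
  i=1: a_1=8, p_1 = 8*12 + 1 = 97, q_1 = 8*1 + 0 = 8.
  i=2: a_2=12, p_2 = 12*97 + 12 = 1176, q_2 = 12*8 + 1 = 97.
  i=3: a_3=9, p_3 = 9*1176 + 97 = 10681, q_3 = 9*97 + 8 = 881.
  i=4: a_4=1, p_4 = 1*10681 + 1176 = 11857, q_4 = 1*881 + 97 = 978.
  i=5: a_5=5, p_5 = 5*11857 + 10681 = 69966, q_5 = 5*978 + 881 = 5771.
  i=6: a_6=11, p_6 = 11*69966 + 11857 = 781483, q_6 = 11*5771 + 978 = 64459.
  i=7: a_7=5, p_7 = 5*781483 + 69966 = 3977381, q_7 = 5*64459 + 5771 = 328066.

12/1, 97/8, 1176/97, 10681/881, 11857/978, 69966/5771, 781483/64459, 3977381/328066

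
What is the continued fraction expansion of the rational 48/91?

Run the Euclidean algorithm on 48 and 91; the successive quotients are the partial quotients a_0, a_1, ... (each step inverts the fractional part left over by the previous one):
  48 = 0*91 + 48, so a_0 = 0.
  91 = 1*48 + 43, so a_1 = 1.
  48 = 1*43 + 5, so a_2 = 1.
  43 = 8*5 + 3, so a_3 = 8.
  5 = 1*3 + 2, so a_4 = 1.
  3 = 1*2 + 1, so a_5 = 1.
  2 = 2*1 + 0, so a_6 = 2.
The remainder reaches 0 after 7 divisions, so the expansion has 7 partial quotients, read off in order.

[0; 1, 1, 8, 1, 1, 2]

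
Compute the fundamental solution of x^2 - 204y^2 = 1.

First expand sqrt(204) as a continued fraction. With x_i = (sqrt(204) + m_i)/d_i and (m_0, d_0) = (0, 1): a_0 = floor(sqrt(204)) = 14, since 14^2 = 196 <= 204 < 225 = 15^2.
Iterate m_{i+1} = d_i*a_i - m_i, d_{i+1} = (204 - m_{i+1}^2)/d_i, a_{i+1} = floor((a_0 + m_{i+1})/d_{i+1}):
  m_1 = 1*14 - 0 = 14, d_1 = (204 - 14^2)/1 = 8/1 = 8, a_1 = floor((14 + 14)/8) = 3.
  m_2 = 8*3 - 14 = 10, d_2 = (204 - 10^2)/8 = 104/8 = 13, a_2 = floor((14 + 10)/13) = 1.
  m_3 = 13*1 - 10 = 3, d_3 = (204 - 3^2)/13 = 195/13 = 15, a_3 = floor((14 + 3)/15) = 1.
  m_4 = 15*1 - 3 = 12, d_4 = (204 - 12^2)/15 = 60/15 = 4, a_4 = floor((14 + 12)/4) = 6.
  m_5 = 4*6 - 12 = 12, d_5 = (204 - 12^2)/4 = 60/4 = 15, a_5 = floor((14 + 12)/15) = 1.
  m_6 = 15*1 - 12 = 3, d_6 = (204 - 3^2)/15 = 195/15 = 13, a_6 = floor((14 + 3)/13) = 1.
  m_7 = 13*1 - 3 = 10, d_7 = (204 - 10^2)/13 = 104/13 = 8, a_7 = floor((14 + 10)/8) = 3.
  m_8 = 8*3 - 10 = 14, d_8 = (204 - 14^2)/8 = 8/8 = 1, a_8 = floor((14 + 14)/1) = 28.
  m_9 = 1*28 - 14 = 14, d_9 = (204 - 14^2)/1 = 8/1 = 8: (m_9, d_9) = (m_1, d_1) = (14, 8), so from here the quotients repeat a_1, ..., a_8; the period length is 8.
So sqrt(204) = [14; (3, 1, 1, 6, 1, 1, 3, 28)] with period length k = 8.
k is even, so the fundamental solution of x^2 - 204y^2 = 1 is (p_{k-1}, q_{k-1}) = (p_7, q_7); compute convergents through index 7.
Convergents (p_i = a_i*p_{i-1} + p_{i-2}, q_i = a_i*q_{i-1} + q_{i-2} with p_{-2}=0, p_{-1}=1, q_{-2}=1, q_{-1}=0):
  i=0: a_0=14, p_0 = 14*1 + 0 = 14, q_0 = 14*0 + 1 = 1.
  i=1: a_1=3, p_1 = 3*14 + 1 = 43, q_1 = 3*1 + 0 = 3.
  i=2: a_2=1, p_2 = 1*43 + 14 = 57, q_2 = 1*3 + 1 = 4.
  i=3: a_3=1, p_3 = 1*57 + 43 = 100, q_3 = 1*4 + 3 = 7.
  i=4: a_4=6, p_4 = 6*100 + 57 = 657, q_4 = 6*7 + 4 = 46.
  i=5: a_5=1, p_5 = 1*657 + 100 = 757, q_5 = 1*46 + 7 = 53.
  i=6: a_6=1, p_6 = 1*757 + 657 = 1414, q_6 = 1*53 + 46 = 99.
  i=7: a_7=3, p_7 = 3*1414 + 757 = 4999, q_7 = 3*99 + 53 = 350.
Check: 4999^2 - 204*350^2 = 24990001 - 24990000 = 1, so (x, y) = (4999, 350) solves the equation, and by the theorem it is the least positive solution.

(x, y) = (4999, 350)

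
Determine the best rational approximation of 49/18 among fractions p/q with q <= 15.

30/11

Expand x = 49/18 as a continued fraction with the Euclidean algorithm:
  49 = 2*18 + 13, so a_0 = 2.
  18 = 1*13 + 5, so a_1 = 1.
  13 = 2*5 + 3, so a_2 = 2.
  5 = 1*3 + 2, so a_3 = 1.
  3 = 1*2 + 1, so a_4 = 1.
  2 = 2*1 + 0, so a_5 = 2.
so x = [2; 1, 2, 1, 1, 2].
Convergents (p_i = a_i*p_{i-1} + p_{i-2}, q_i = a_i*q_{i-1} + q_{i-2} with p_{-2}=0, p_{-1}=1, q_{-2}=1, q_{-1}=0), until the denominator exceeds 15:
  i=0: a_0=2, p_0 = 2*1 + 0 = 2, q_0 = 2*0 + 1 = 1.
  i=1: a_1=1, p_1 = 1*2 + 1 = 3, q_1 = 1*1 + 0 = 1.
  i=2: a_2=2, p_2 = 2*3 + 2 = 8, q_2 = 2*1 + 1 = 3.
  i=3: a_3=1, p_3 = 1*8 + 3 = 11, q_3 = 1*3 + 1 = 4.
  i=4: a_4=1, p_4 = 1*11 + 8 = 19, q_4 = 1*4 + 3 = 7.
  i=5: a_5=2, p_5 = 2*19 + 11 = 49, q_5 = 2*7 + 4 = 18.
q_5 = 18 > 15, so the last convergent with denominator <= 15 is p_4/q_4 = 19/7.
The closest fraction with denominator <= 15 is either p_4/q_4 or the intermediate fraction (k*p_4 + p_3)/(k*q_4 + q_3) with the largest k >= 1 whose denominator stays <= 15; these approach x as k grows, and every other convergent or intermediate fraction in range is farther away.
Largest k: floor((15 - q_3)/q_4) = floor((15 - 4)/7) = 1.
That gives (1*19 + 11)/(1*7 + 4) = 30/11.
Compare the errors: |x - 19/7| = |49*7 - 19*18|/(18*7) = 1/126, and |x - 30/11| = |49*11 - 30*18|/(18*11) = 1/198.
Cross-multiplying, 1*126 = 126 < 198 = 1*198, so 1/198 is smaller: the intermediate fraction 30/11 is closer to x than 19/7.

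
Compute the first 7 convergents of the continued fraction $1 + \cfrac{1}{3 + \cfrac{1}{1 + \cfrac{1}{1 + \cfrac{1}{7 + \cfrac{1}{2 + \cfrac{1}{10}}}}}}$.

Using the convergent recurrence p_i = a_i*p_{i-1} + p_{i-2}, q_i = a_i*q_{i-1} + q_{i-2} with p_{-2}=0, p_{-1}=1, q_{-2}=1, q_{-1}=0:
  i=0: a_0=1, p_0 = 1*1 + 0 = 1, q_0 = 1*0 + 1 = 1.
  i=1: a_1=3, p_1 = 3*1 + 1 = 4, q_1 = 3*1 + 0 = 3.
  i=2: a_2=1, p_2 = 1*4 + 1 = 5, q_2 = 1*3 + 1 = 4.
  i=3: a_3=1, p_3 = 1*5 + 4 = 9, q_3 = 1*4 + 3 = 7.
  i=4: a_4=7, p_4 = 7*9 + 5 = 68, q_4 = 7*7 + 4 = 53.
  i=5: a_5=2, p_5 = 2*68 + 9 = 145, q_5 = 2*53 + 7 = 113.
  i=6: a_6=10, p_6 = 10*145 + 68 = 1518, q_6 = 10*113 + 53 = 1183.

1/1, 4/3, 5/4, 9/7, 68/53, 145/113, 1518/1183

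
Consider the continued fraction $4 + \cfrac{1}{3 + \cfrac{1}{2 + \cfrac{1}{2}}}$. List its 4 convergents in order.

4/1, 13/3, 30/7, 73/17

Using the convergent recurrence p_i = a_i*p_{i-1} + p_{i-2}, q_i = a_i*q_{i-1} + q_{i-2} with p_{-2}=0, p_{-1}=1, q_{-2}=1, q_{-1}=0:
  i=0: a_0=4, p_0 = 4*1 + 0 = 4, q_0 = 4*0 + 1 = 1.
  i=1: a_1=3, p_1 = 3*4 + 1 = 13, q_1 = 3*1 + 0 = 3.
  i=2: a_2=2, p_2 = 2*13 + 4 = 30, q_2 = 2*3 + 1 = 7.
  i=3: a_3=2, p_3 = 2*30 + 13 = 73, q_3 = 2*7 + 3 = 17.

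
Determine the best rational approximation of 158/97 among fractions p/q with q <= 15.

13/8

Expand x = 158/97 as a continued fraction with the Euclidean algorithm:
  158 = 1*97 + 61, so a_0 = 1.
  97 = 1*61 + 36, so a_1 = 1.
  61 = 1*36 + 25, so a_2 = 1.
  36 = 1*25 + 11, so a_3 = 1.
  25 = 2*11 + 3, so a_4 = 2.
  11 = 3*3 + 2, so a_5 = 3.
  3 = 1*2 + 1, so a_6 = 1.
  2 = 2*1 + 0, so a_7 = 2.
so x = [1; 1, 1, 1, 2, 3, 1, 2].
Convergents (p_i = a_i*p_{i-1} + p_{i-2}, q_i = a_i*q_{i-1} + q_{i-2} with p_{-2}=0, p_{-1}=1, q_{-2}=1, q_{-1}=0), until the denominator exceeds 15:
  i=0: a_0=1, p_0 = 1*1 + 0 = 1, q_0 = 1*0 + 1 = 1.
  i=1: a_1=1, p_1 = 1*1 + 1 = 2, q_1 = 1*1 + 0 = 1.
  i=2: a_2=1, p_2 = 1*2 + 1 = 3, q_2 = 1*1 + 1 = 2.
  i=3: a_3=1, p_3 = 1*3 + 2 = 5, q_3 = 1*2 + 1 = 3.
  i=4: a_4=2, p_4 = 2*5 + 3 = 13, q_4 = 2*3 + 2 = 8.
  i=5: a_5=3, p_5 = 3*13 + 5 = 44, q_5 = 3*8 + 3 = 27.
q_5 = 27 > 15, so the last convergent with denominator <= 15 is p_4/q_4 = 13/8.
The closest fraction with denominator <= 15 is either p_4/q_4 or the intermediate fraction (k*p_4 + p_3)/(k*q_4 + q_3) with the largest k >= 1 whose denominator stays <= 15; these approach x as k grows, and every other convergent or intermediate fraction in range is farther away.
Largest k: floor((15 - q_3)/q_4) = floor((15 - 3)/8) = 1.
That gives (1*13 + 5)/(1*8 + 3) = 18/11.
Compare the errors: |x - 13/8| = |158*8 - 13*97|/(97*8) = 3/776, and |x - 18/11| = |158*11 - 18*97|/(97*11) = 8/1067.
Cross-multiplying, 3*1067 = 3201 < 6208 = 8*776, so 3/776 is smaller: the convergent 13/8 is closer to x than 18/11.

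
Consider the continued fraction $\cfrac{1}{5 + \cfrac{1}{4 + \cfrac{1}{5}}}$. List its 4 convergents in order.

Using the convergent recurrence p_i = a_i*p_{i-1} + p_{i-2}, q_i = a_i*q_{i-1} + q_{i-2} with p_{-2}=0, p_{-1}=1, q_{-2}=1, q_{-1}=0:
  i=0: a_0=0, p_0 = 0*1 + 0 = 0, q_0 = 0*0 + 1 = 1.
  i=1: a_1=5, p_1 = 5*0 + 1 = 1, q_1 = 5*1 + 0 = 5.
  i=2: a_2=4, p_2 = 4*1 + 0 = 4, q_2 = 4*5 + 1 = 21.
  i=3: a_3=5, p_3 = 5*4 + 1 = 21, q_3 = 5*21 + 5 = 110.

0/1, 1/5, 4/21, 21/110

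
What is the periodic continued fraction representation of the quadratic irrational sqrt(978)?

Write x_i = (sqrt(978) + m_i)/d_i with (m_0, d_0) = (0, 1). a_0 = floor(sqrt(978)) = 31, since 31^2 = 961 <= 978 < 1024 = 32^2.
Iterate m_{i+1} = d_i*a_i - m_i, d_{i+1} = (978 - m_{i+1}^2)/d_i, a_{i+1} = floor((a_0 + m_{i+1})/d_{i+1}):
  m_1 = 1*31 - 0 = 31, d_1 = (978 - 31^2)/1 = 17/1 = 17, a_1 = floor((31 + 31)/17) = 3.
  m_2 = 17*3 - 31 = 20, d_2 = (978 - 20^2)/17 = 578/17 = 34, a_2 = floor((31 + 20)/34) = 1.
  m_3 = 34*1 - 20 = 14, d_3 = (978 - 14^2)/34 = 782/34 = 23, a_3 = floor((31 + 14)/23) = 1.
  m_4 = 23*1 - 14 = 9, d_4 = (978 - 9^2)/23 = 897/23 = 39, a_4 = floor((31 + 9)/39) = 1.
  m_5 = 39*1 - 9 = 30, d_5 = (978 - 30^2)/39 = 78/39 = 2, a_5 = floor((31 + 30)/2) = 30.
  m_6 = 2*30 - 30 = 30, d_6 = (978 - 30^2)/2 = 78/2 = 39, a_6 = floor((31 + 30)/39) = 1.
  m_7 = 39*1 - 30 = 9, d_7 = (978 - 9^2)/39 = 897/39 = 23, a_7 = floor((31 + 9)/23) = 1.
  m_8 = 23*1 - 9 = 14, d_8 = (978 - 14^2)/23 = 782/23 = 34, a_8 = floor((31 + 14)/34) = 1.
  m_9 = 34*1 - 14 = 20, d_9 = (978 - 20^2)/34 = 578/34 = 17, a_9 = floor((31 + 20)/17) = 3.
  m_10 = 17*3 - 20 = 31, d_10 = (978 - 31^2)/17 = 17/17 = 1, a_10 = floor((31 + 31)/1) = 62.
  m_11 = 1*62 - 31 = 31, d_11 = (978 - 31^2)/1 = 17/1 = 17: (m_11, d_11) = (m_1, d_1) = (31, 17), so from here the quotients repeat a_1, ..., a_10; the period length is 10.
Hence the expansion of sqrt(978) is a_0 = 31 followed by the repeating block 3, 1, 1, 1, 30, 1, 1, 1, 3, 62 (period 10).

[31; (3, 1, 1, 1, 30, 1, 1, 1, 3, 62)]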